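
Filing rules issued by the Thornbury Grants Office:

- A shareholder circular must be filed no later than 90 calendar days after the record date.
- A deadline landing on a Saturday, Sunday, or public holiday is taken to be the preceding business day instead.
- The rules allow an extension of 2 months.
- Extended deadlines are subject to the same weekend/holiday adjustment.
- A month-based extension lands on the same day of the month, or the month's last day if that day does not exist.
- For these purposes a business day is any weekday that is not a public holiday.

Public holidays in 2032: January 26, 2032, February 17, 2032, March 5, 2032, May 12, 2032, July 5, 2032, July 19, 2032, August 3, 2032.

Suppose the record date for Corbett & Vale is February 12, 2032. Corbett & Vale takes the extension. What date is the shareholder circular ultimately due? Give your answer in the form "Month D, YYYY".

90 calendar days after February 12, 2032 is May 12, 2032.
May 12, 2032 is a listed holiday; the preceding business day is May 11, 2032 (Tuesday).
Add 2 months to May 11, 2032: July 11, 2032.
July 11, 2032 falls on a Sunday. Rolling to the preceding business day gives July 9, 2032, a Friday.
Final deadline: July 9, 2032.

July 9, 2032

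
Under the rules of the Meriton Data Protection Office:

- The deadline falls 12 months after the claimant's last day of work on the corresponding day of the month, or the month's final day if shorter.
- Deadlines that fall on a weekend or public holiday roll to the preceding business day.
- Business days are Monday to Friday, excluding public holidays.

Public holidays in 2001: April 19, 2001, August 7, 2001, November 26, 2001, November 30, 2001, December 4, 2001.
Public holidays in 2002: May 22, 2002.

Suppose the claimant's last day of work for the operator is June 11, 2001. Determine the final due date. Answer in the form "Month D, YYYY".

Moving 12 months forward from June 11, 2001 on the corresponding day gives June 11, 2002.
June 11, 2002 falls on a Tuesday, which is a business day, so no adjustment is needed.
The final due date is June 11, 2002.

June 11, 2002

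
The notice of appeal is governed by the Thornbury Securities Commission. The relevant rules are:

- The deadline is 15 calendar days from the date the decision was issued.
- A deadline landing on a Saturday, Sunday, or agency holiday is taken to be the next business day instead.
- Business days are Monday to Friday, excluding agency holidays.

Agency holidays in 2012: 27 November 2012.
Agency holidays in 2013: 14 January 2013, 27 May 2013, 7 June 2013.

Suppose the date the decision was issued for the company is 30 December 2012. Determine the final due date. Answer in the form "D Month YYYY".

15 January 2013

From 30 December 2012, 15 calendar days later is 14 January 2013.
Because 14 January 2013 is a listed holiday, the deadline becomes 15 January 2013 (Tuesday).
Deadline: 15 January 2013.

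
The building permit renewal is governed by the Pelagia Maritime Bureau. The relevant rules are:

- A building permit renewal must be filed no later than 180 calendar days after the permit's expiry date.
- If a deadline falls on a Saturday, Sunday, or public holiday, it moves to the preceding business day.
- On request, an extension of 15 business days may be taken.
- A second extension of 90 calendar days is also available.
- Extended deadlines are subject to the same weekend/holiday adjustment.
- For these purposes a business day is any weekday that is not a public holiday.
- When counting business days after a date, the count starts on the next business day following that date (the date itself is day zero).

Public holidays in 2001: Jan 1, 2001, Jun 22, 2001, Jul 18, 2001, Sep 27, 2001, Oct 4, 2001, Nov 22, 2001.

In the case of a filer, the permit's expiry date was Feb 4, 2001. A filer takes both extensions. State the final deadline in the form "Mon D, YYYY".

Nov 21, 2001

Adding 180 calendar days to Feb 4, 2001 gives Aug 3, 2001.
Aug 3, 2001 (Friday) is already a business day.
The 15-business-day extension runs from Aug 3, 2001 to Aug 24, 2001.
Aug 24, 2001 (Friday) is already a business day.
The 90-calendar-day extension moves the deadline from Aug 24, 2001 to Nov 22, 2001.
Nov 22, 2001 is a listed holiday; the preceding business day is Nov 21, 2001 (Wednesday).
Final deadline: Nov 21, 2001.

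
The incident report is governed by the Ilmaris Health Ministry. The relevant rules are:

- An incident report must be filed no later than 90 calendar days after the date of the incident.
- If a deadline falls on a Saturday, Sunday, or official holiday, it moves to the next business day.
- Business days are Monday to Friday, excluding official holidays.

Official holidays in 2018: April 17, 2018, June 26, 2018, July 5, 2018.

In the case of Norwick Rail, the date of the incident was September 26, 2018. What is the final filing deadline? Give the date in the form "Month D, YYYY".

Trigger date September 26, 2018 + 90 calendar days = December 25, 2018.
December 25, 2018 (Tuesday) is already a business day.
Final deadline: December 25, 2018.

December 25, 2018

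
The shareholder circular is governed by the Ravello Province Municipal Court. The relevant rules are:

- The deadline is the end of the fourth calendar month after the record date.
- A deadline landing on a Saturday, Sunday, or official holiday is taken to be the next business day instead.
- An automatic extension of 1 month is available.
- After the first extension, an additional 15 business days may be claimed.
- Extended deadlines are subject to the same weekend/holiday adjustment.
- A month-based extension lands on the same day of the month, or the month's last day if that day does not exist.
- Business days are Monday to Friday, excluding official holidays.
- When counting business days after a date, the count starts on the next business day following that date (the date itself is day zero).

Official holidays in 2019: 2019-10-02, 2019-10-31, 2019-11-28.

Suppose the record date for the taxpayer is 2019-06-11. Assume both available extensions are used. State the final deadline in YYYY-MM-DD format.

4 months after 2019-06-11 is October 2019; that month ends on 2019-10-31.
2019-10-31 is a listed holiday; the next business day is 2019-11-01 (Friday).
Applying the 1 month extension: 1 month after 2019-11-01 is 2019-12-01.
Because 2019-12-01 is a Sunday, the deadline becomes 2019-12-02 (Monday).
The 15-business-day extension runs from 2019-12-02 to 2019-12-23.
Since 2019-12-23 is a Monday and not a holiday, the date is unchanged.
So the filing is due 2019-12-23.

2019-12-23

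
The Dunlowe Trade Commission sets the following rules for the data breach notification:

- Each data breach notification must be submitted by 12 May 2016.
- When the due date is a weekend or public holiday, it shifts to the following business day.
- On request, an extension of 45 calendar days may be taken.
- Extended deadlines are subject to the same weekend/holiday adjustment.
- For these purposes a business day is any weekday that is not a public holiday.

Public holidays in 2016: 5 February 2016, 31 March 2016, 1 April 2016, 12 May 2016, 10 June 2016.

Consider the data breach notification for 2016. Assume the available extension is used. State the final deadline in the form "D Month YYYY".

Start from the fixed due date, 12 May 2016.
12 May 2016 is a listed holiday, so it moves to the next business day, 13 May 2016 (Friday).
Add the 45 calendar-day extension to 13 May 2016: 27 June 2016.
27 June 2016 is a Monday and not a listed holiday, so it stands.
Deadline: 27 June 2016.

27 June 2016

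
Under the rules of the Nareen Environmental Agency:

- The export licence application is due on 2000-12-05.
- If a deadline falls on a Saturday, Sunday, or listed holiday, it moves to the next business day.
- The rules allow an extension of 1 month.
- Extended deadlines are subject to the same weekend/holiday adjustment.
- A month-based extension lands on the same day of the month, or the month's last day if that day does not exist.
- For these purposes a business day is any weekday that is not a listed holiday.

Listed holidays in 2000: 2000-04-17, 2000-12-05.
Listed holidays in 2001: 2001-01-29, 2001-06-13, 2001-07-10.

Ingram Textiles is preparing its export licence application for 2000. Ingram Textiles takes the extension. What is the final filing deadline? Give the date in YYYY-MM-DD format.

Start from the fixed due date, 2000-12-05.
2000-12-05 is a listed holiday, so it moves to the next business day, 2000-12-06 (Wednesday).
Add 1 month to 2000-12-06: 2001-01-06.
2001-01-06 falls on a Saturday. Rolling to the next business day gives 2001-01-08, a Monday.
So the filing is due 2001-01-08.

2001-01-08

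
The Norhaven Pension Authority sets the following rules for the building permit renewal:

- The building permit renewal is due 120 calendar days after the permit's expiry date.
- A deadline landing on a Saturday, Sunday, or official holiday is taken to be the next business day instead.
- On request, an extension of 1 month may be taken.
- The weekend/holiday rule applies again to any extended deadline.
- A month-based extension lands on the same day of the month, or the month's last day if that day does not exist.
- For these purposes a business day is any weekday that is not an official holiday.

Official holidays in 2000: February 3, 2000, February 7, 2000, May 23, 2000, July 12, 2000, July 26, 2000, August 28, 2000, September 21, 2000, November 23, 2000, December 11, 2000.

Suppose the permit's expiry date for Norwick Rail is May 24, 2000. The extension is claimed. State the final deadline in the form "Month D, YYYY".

120 calendar days after May 24, 2000 is September 21, 2000.
September 21, 2000 is a listed holiday, so it moves to the next business day, September 22, 2000 (Friday).
Applying the 1 month extension: 1 month after September 22, 2000 is October 22, 2000.
October 22, 2000 falls on a Sunday. Rolling to the next business day gives October 23, 2000, a Monday.
The final due date is October 23, 2000.

October 23, 2000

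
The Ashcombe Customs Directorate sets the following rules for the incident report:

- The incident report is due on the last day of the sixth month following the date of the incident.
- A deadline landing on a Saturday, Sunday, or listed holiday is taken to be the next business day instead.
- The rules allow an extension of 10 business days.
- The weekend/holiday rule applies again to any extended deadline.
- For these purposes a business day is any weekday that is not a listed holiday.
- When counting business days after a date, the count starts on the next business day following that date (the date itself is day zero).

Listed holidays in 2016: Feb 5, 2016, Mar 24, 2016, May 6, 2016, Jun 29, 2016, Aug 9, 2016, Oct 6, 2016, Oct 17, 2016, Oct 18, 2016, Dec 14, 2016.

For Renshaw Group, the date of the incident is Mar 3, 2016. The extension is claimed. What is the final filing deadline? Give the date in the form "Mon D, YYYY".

Oct 19, 2016

6 months after Mar 3, 2016 falls in September 2016; the last day of that month is Sep 30, 2016.
Sep 30, 2016 falls on a Friday, which is a business day, so no adjustment is needed.
The 10-business-day extension runs from Sep 30, 2016 to Oct 19, 2016.
Since Oct 19, 2016 is a Wednesday and not a holiday, the date is unchanged.
Deadline: Oct 19, 2016.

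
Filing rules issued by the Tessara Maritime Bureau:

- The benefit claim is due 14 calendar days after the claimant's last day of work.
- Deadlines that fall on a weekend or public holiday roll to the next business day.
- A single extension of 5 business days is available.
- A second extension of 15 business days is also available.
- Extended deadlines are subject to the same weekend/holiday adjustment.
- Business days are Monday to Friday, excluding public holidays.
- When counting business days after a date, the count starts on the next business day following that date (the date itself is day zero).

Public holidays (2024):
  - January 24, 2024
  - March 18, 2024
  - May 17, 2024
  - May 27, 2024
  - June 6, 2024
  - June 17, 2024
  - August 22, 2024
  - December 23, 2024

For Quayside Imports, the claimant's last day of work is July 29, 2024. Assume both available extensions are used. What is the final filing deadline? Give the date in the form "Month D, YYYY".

From July 29, 2024, 14 calendar days later is August 12, 2024.
Since August 12, 2024 is a Monday and not a holiday, the date is unchanged.
The 5-business-day extension runs from August 12, 2024 to August 19, 2024.
August 19, 2024 (Monday) is already a business day.
The 15-business-day extension runs from August 19, 2024 to September 10, 2024.
September 10, 2024 is a Tuesday and not a listed holiday, so it stands.
Deadline: September 10, 2024.

September 10, 2024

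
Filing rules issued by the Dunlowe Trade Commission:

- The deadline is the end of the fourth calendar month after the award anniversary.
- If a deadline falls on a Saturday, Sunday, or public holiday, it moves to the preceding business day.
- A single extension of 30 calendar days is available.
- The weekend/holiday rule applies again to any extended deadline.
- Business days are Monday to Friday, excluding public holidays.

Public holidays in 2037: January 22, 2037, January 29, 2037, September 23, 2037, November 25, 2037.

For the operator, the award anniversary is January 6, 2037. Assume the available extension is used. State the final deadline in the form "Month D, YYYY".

June 26, 2037

4 months after January 6, 2037 is May 2037; that month ends on May 31, 2037.
Because May 31, 2037 is a Sunday, the deadline becomes May 29, 2037 (Friday).
With the 30-day extension, May 29, 2037 becomes June 28, 2037.
Because June 28, 2037 is a Sunday, the deadline becomes June 26, 2037 (Friday).
The final due date is June 26, 2037.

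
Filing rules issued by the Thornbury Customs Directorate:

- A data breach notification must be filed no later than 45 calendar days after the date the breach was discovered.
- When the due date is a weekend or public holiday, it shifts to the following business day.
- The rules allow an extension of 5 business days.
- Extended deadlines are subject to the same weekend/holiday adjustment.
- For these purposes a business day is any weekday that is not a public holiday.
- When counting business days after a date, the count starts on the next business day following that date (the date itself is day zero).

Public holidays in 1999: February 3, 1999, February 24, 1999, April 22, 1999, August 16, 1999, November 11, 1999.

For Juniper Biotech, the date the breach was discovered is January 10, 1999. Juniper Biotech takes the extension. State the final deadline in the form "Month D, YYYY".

Adding 45 calendar days to January 10, 1999 gives February 24, 1999.
February 24, 1999 is a listed holiday; the next business day is February 25, 1999 (Thursday).
Counting 5 further business days from February 25, 1999 reaches March 4, 1999.
March 4, 1999 (Thursday) is already a business day.
So the filing is due March 4, 1999.

March 4, 1999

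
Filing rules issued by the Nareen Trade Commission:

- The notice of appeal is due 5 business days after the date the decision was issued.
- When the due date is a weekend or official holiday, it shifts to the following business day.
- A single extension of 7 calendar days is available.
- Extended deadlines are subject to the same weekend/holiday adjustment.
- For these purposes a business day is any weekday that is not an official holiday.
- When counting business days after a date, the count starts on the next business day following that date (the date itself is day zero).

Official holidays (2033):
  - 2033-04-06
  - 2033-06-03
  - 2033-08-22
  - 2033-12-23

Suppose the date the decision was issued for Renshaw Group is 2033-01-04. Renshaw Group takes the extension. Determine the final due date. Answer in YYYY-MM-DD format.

2033-01-18

Counting 5 business days after 2033-01-04 (skipping weekends and listed holidays) reaches 2033-01-11.
2033-01-11 is a Tuesday and not a listed holiday, so it stands.
Add the 7 calendar-day extension to 2033-01-11: 2033-01-18.
2033-01-18 is a Tuesday and not a listed holiday, so it stands.
Final deadline: 2033-01-18.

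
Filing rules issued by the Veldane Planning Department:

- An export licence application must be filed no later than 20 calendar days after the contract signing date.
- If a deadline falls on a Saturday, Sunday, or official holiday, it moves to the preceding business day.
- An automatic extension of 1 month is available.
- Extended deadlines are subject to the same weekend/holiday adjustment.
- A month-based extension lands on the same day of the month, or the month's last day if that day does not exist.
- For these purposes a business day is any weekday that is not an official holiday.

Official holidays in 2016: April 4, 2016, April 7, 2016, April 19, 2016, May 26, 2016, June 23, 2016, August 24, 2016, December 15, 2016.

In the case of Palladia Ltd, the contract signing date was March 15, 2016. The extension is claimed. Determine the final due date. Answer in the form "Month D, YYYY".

Adding 20 calendar days to March 15, 2016 gives April 4, 2016.
April 4, 2016 falls on a listed holiday. Rolling to the preceding business day gives April 1, 2016, a Friday.
The 1 month extension carries April 1, 2016 to May 1, 2016.
May 1, 2016 is a Sunday, so it moves to the preceding business day, April 29, 2016 (Friday).
The final due date is April 29, 2016.

April 29, 2016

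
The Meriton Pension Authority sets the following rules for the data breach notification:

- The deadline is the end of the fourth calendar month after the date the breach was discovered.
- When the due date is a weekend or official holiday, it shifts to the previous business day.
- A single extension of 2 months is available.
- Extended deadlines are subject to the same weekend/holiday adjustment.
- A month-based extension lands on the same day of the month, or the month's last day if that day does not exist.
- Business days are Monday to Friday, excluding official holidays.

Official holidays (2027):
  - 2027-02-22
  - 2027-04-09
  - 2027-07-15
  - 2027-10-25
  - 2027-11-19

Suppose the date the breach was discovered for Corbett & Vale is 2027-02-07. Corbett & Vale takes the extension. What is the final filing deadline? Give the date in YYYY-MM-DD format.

4 months after 2027-02-07 falls in June 2027; the last day of that month is 2027-06-30.
Since 2027-06-30 is a Wednesday and not a holiday, the date is unchanged.
Add 2 months to 2027-06-30: 2027-08-30.
2027-08-30 is a Monday and not a listed holiday, so it stands.
The final due date is 2027-08-30.

2027-08-30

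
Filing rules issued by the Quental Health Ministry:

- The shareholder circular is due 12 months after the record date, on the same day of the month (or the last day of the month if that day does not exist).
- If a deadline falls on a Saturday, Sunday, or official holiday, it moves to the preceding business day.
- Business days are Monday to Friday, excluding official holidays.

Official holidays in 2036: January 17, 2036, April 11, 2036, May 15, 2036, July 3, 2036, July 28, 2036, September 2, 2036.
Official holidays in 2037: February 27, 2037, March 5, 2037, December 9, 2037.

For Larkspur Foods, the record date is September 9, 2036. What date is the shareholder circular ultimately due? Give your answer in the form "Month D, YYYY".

12 months from September 9, 2036 is September 9, 2037.
September 9, 2037 is a Wednesday and not a listed holiday, so it stands.
The final due date is September 9, 2037.

September 9, 2037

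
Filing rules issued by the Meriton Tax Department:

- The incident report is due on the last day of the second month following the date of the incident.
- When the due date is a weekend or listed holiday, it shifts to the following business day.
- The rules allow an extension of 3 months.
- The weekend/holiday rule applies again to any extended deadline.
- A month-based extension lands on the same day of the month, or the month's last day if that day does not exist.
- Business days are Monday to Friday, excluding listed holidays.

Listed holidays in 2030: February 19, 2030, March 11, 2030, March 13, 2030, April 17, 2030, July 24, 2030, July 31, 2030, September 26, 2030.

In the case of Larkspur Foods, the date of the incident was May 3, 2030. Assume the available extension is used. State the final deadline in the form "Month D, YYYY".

2 months after May 3, 2030 is July 2030; that month ends on July 31, 2030.
July 31, 2030 falls on a listed holiday. Rolling to the next business day gives August 1, 2030, a Thursday.
The 3 months extension carries August 1, 2030 to November 1, 2030.
November 1, 2030 falls on a Friday, which is a business day, so no adjustment is needed.
Final deadline: November 1, 2030.

November 1, 2030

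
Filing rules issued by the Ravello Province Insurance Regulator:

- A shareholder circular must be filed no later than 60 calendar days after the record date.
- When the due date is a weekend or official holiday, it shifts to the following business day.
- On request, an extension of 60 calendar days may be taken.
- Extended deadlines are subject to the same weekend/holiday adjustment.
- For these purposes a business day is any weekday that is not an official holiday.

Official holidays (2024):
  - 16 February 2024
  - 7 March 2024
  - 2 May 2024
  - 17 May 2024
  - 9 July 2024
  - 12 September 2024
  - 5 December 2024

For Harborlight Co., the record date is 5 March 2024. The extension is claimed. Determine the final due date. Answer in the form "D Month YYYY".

5 July 2024

Adding 60 calendar days to 5 March 2024 gives 4 May 2024.
4 May 2024 falls on a Saturday. Rolling to the next business day gives 6 May 2024, a Monday.
Applying the 60-calendar-day extension: 6 May 2024 + 60 days = 5 July 2024.
5 July 2024 is a Friday and not a listed holiday, so it stands.
Final deadline: 5 July 2024.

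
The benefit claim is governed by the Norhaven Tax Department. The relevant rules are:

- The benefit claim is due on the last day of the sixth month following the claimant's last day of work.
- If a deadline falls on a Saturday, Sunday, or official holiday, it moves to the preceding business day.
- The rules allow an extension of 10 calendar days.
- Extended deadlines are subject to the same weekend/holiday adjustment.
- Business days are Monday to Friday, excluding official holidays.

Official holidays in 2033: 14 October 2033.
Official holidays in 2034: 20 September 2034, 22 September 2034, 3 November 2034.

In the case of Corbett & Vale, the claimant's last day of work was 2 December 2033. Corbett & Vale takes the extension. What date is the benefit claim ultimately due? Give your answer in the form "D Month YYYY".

10 July 2034

6 months after 2 December 2033 falls in June 2034; the last day of that month is 30 June 2034.
30 June 2034 is a Friday and not a listed holiday, so it stands.
With the 10-day extension, 30 June 2034 becomes 10 July 2034.
10 July 2034 is a Monday and not a listed holiday, so it stands.
Deadline: 10 July 2034.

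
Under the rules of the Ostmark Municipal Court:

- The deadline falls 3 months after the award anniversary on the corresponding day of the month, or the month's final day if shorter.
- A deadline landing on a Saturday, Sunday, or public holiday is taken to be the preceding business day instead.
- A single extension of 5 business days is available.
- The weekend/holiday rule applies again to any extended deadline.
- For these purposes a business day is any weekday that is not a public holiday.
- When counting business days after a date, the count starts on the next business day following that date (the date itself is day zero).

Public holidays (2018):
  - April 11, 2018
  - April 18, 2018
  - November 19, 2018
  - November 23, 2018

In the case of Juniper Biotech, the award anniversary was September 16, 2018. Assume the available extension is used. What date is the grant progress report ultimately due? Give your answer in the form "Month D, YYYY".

Moving 3 months forward from September 16, 2018 on the corresponding day gives December 16, 2018.
December 16, 2018 is a Sunday, so it moves to the preceding business day, December 14, 2018 (Friday).
The 5-business-day extension runs from December 14, 2018 to December 21, 2018.
Since December 21, 2018 is a Friday and not a holiday, the date is unchanged.
Final deadline: December 21, 2018.

December 21, 2018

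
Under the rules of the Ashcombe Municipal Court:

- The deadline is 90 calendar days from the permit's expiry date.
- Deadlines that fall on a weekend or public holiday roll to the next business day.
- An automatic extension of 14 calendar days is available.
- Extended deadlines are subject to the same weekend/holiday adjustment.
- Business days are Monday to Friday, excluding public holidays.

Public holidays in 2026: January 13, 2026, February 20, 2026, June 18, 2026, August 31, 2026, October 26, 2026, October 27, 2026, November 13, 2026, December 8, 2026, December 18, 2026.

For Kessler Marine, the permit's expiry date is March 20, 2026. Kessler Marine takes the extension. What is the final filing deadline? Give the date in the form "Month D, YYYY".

July 3, 2026

Adding 90 calendar days to March 20, 2026 gives June 18, 2026.
June 18, 2026 falls on a listed holiday. Rolling to the next business day gives June 19, 2026, a Friday.
The 14-calendar-day extension moves the deadline from June 19, 2026 to July 3, 2026.
Since July 3, 2026 is a Friday and not a holiday, the date is unchanged.
So the filing is due July 3, 2026.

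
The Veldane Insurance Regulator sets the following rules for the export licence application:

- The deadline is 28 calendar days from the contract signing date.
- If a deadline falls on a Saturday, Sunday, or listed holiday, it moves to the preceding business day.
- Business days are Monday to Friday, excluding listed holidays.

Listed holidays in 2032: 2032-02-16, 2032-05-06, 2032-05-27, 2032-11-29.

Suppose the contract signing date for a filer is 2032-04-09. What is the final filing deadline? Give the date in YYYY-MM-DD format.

From 2032-04-09, 28 calendar days later is 2032-05-07.
2032-05-07 is a Friday and not a listed holiday, so it stands.
So the filing is due 2032-05-07.

2032-05-07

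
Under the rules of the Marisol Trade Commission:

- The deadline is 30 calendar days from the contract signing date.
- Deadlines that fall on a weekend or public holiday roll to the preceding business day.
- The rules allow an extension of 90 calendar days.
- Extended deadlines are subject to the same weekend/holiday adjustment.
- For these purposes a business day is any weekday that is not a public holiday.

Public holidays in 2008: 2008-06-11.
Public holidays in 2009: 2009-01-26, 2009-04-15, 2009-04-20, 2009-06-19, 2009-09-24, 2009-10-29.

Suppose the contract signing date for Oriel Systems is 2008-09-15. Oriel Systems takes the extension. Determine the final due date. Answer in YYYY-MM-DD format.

From 2008-09-15, 30 calendar days later is 2008-10-15.
2008-10-15 (Wednesday) is already a business day.
Add the 90 calendar-day extension to 2008-10-15: 2009-01-13.
2009-01-13 falls on a Tuesday, which is a business day, so no adjustment is needed.
The final due date is 2009-01-13.

2009-01-13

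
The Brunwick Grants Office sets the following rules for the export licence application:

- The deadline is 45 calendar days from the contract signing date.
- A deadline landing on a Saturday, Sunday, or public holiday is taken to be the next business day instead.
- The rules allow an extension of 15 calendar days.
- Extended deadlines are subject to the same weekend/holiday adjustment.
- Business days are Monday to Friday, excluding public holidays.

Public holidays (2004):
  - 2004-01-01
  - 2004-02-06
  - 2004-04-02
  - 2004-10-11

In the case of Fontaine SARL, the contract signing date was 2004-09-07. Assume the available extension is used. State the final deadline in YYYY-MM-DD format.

2004-11-08

Adding 45 calendar days to 2004-09-07 gives 2004-10-22.
Since 2004-10-22 is a Friday and not a holiday, the date is unchanged.
The 15-calendar-day extension moves the deadline from 2004-10-22 to 2004-11-06.
2004-11-06 falls on a Saturday. Rolling to the next business day gives 2004-11-08, a Monday.
Deadline: 2004-11-08.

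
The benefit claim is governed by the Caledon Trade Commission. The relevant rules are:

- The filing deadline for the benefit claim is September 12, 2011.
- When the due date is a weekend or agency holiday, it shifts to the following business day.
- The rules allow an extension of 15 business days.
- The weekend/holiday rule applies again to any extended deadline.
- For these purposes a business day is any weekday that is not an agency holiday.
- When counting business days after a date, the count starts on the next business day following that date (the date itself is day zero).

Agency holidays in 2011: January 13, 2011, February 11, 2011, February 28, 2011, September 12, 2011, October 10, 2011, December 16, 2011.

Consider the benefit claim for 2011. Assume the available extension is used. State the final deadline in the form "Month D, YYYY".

Start from the fixed due date, September 12, 2011.
Because September 12, 2011 is a listed holiday, the deadline becomes September 13, 2011 (Tuesday).
Applying the 15-business-day extension: 15 business days after September 13, 2011 is October 4, 2011.
October 4, 2011 falls on a Tuesday, which is a business day, so no adjustment is needed.
Deadline: October 4, 2011.

October 4, 2011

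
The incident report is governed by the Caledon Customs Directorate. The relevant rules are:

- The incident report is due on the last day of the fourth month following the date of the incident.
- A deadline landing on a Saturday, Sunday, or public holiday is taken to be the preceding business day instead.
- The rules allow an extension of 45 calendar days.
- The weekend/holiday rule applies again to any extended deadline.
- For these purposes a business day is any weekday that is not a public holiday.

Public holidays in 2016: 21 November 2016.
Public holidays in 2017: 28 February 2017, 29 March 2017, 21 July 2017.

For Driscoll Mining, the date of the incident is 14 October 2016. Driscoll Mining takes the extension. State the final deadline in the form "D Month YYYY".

13 April 2017

The fourth month after 14 October 2016 is February 2017, whose last day is 28 February 2017.
28 February 2017 is a listed holiday; the preceding business day is 27 February 2017 (Monday).
The 45-calendar-day extension moves the deadline from 27 February 2017 to 13 April 2017.
13 April 2017 (Thursday) is already a business day.
The final due date is 13 April 2017.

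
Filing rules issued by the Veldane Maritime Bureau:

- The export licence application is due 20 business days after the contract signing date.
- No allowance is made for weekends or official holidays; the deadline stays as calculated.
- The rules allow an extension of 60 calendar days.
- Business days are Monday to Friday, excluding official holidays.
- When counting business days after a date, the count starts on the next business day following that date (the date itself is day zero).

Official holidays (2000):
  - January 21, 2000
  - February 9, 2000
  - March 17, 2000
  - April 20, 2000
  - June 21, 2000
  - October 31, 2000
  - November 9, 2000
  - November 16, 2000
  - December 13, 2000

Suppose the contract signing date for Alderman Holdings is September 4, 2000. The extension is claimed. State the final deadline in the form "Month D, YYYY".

December 1, 2000

Starting the day after September 4, 2000 and counting 20 business days lands on October 2, 2000.
October 2, 2000 falls on a Monday. The rules make no weekend/holiday allowance, so it remains October 2, 2000.
The 60-calendar-day extension moves the deadline from October 2, 2000 to December 1, 2000.
December 1, 2000 is a Friday; no weekend or holiday adjustment applies.
Deadline: December 1, 2000.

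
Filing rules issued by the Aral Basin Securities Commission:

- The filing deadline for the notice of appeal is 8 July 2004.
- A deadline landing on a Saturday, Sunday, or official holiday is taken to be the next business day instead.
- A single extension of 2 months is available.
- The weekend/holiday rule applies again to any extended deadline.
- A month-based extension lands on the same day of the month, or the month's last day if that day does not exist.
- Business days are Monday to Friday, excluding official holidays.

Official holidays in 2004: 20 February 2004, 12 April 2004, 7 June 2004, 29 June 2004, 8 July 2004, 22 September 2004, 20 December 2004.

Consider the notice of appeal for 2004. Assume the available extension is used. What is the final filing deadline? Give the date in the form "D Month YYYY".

9 September 2004

Start from the fixed due date, 8 July 2004.
8 July 2004 falls on a listed holiday. Rolling to the next business day gives 9 July 2004, a Friday.
Applying the 2 months extension: 2 months after 9 July 2004 is 9 September 2004.
9 September 2004 falls on a Thursday, which is a business day, so no adjustment is needed.
The final due date is 9 September 2004.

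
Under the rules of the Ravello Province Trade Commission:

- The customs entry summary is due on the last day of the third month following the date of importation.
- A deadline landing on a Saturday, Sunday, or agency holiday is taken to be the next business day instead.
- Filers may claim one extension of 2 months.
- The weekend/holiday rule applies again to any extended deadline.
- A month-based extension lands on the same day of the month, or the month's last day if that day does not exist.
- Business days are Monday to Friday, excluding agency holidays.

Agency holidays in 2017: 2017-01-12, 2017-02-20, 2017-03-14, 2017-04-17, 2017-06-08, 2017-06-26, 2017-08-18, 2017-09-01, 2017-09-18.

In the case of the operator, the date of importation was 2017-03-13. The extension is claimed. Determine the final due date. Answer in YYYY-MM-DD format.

2017-08-30

3 months after 2017-03-13 is June 2017; that month ends on 2017-06-30.
Since 2017-06-30 is a Friday and not a holiday, the date is unchanged.
The 2 months extension carries 2017-06-30 to 2017-08-30.
2017-08-30 is a Wednesday and not a listed holiday, so it stands.
Deadline: 2017-08-30.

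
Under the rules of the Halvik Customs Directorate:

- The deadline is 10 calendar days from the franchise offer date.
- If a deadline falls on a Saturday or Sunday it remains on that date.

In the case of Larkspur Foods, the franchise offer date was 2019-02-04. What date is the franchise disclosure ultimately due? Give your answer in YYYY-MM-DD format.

2019-02-14

Trigger date 2019-02-04 + 10 calendar days = 2019-02-14.
2019-02-14 is a Thursday; no weekend or holiday adjustment applies.
Deadline: 2019-02-14.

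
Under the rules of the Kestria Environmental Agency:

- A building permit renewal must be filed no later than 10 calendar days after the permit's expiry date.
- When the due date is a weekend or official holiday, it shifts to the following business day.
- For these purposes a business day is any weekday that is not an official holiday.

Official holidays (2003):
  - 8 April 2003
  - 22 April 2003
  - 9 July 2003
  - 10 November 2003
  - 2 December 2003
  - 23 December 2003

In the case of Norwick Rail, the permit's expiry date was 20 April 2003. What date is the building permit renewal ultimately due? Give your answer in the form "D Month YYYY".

30 April 2003

Trigger date 20 April 2003 + 10 calendar days = 30 April 2003.
30 April 2003 is a Wednesday and not a listed holiday, so it stands.
Deadline: 30 April 2003.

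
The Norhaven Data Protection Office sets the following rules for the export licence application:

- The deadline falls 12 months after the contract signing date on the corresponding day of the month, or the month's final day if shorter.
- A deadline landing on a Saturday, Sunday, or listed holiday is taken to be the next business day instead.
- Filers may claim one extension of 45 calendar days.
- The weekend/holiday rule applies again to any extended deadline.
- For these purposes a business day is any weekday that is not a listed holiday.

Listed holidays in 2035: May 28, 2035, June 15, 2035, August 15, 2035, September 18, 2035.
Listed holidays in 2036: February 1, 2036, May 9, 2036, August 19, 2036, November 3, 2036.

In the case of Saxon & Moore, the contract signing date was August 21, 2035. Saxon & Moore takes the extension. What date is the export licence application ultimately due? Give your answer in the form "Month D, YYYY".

12 months from August 21, 2035 is August 21, 2036.
Since August 21, 2036 is a Thursday and not a holiday, the date is unchanged.
Applying the 45-calendar-day extension: August 21, 2036 + 45 days = October 5, 2036.
October 5, 2036 is a Sunday, so it moves to the next business day, October 6, 2036 (Monday).
Final deadline: October 6, 2036.

October 6, 2036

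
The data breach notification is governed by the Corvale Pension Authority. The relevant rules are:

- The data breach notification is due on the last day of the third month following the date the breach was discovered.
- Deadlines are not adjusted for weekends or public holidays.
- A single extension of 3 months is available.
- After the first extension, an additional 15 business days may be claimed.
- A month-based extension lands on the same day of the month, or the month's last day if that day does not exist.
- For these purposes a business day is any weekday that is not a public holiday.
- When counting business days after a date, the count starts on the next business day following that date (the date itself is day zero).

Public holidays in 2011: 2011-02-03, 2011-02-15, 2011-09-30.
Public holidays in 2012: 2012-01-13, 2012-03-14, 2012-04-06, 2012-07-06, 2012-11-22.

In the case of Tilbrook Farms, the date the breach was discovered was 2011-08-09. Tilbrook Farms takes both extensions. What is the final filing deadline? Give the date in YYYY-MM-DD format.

2012-03-22

The third month after 2011-08-09 is November 2011, whose last day is 2011-11-30.
2011-11-30 falls on a Wednesday. The rules make no weekend/holiday allowance, so it remains 2011-11-30.
Applying the 3 months extension: 3 months after 2011-11-30 is 2012-02-29 (day 30 does not exist in February, so the month's last day is used).
2012-02-29 is a Wednesday; no weekend or holiday adjustment applies.
Applying the 15-business-day extension: 15 business days after 2012-02-29 is 2012-03-22.
2012-03-22 is a Thursday; no weekend or holiday adjustment applies.
Deadline: 2012-03-22.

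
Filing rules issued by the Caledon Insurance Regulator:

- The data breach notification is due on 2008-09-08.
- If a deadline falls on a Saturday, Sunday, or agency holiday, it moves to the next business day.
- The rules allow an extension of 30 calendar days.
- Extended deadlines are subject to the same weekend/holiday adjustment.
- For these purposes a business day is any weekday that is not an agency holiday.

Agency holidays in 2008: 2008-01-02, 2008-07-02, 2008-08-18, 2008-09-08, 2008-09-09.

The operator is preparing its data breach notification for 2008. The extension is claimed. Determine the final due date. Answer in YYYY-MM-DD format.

2008-10-10

The stated deadline is 2008-09-08.
Because 2008-09-08 is a listed holiday, the deadline becomes 2008-09-10 (Wednesday).
The 30-calendar-day extension moves the deadline from 2008-09-10 to 2008-10-10.
2008-10-10 (Friday) is already a business day.
Deadline: 2008-10-10.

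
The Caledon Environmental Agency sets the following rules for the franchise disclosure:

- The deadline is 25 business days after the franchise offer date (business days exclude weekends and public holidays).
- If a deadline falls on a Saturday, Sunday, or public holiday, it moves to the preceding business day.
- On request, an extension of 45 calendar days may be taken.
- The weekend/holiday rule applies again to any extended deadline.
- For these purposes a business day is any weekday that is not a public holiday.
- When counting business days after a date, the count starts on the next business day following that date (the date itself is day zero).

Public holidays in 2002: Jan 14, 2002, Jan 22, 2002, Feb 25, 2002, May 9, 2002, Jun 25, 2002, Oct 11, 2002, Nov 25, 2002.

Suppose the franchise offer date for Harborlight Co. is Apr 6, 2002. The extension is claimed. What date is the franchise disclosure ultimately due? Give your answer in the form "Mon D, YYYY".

Starting the day after Apr 6, 2002 and counting 25 business days lands on May 13, 2002.
May 13, 2002 falls on a Monday, which is a business day, so no adjustment is needed.
Applying the 45-calendar-day extension: May 13, 2002 + 45 days = Jun 27, 2002.
Since Jun 27, 2002 is a Thursday and not a holiday, the date is unchanged.
Deadline: Jun 27, 2002.

Jun 27, 2002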